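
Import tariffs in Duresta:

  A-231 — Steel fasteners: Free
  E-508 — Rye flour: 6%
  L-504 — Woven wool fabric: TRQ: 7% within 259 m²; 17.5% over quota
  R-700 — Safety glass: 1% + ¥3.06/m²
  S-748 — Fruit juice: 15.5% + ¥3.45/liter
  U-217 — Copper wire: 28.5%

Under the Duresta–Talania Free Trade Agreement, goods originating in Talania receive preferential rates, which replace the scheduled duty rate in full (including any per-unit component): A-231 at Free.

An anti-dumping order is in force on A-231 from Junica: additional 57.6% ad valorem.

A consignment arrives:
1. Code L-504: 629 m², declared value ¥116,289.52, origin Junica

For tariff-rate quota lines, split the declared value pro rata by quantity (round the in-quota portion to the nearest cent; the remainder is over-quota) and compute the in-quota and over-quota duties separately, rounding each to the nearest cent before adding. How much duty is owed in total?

¥15,322.85

Line 1 (L-504, Junica, 629 m², ¥116,289.52):
Code L-504 is under a tariff-rate quota (threshold 259 m²). In-quota: 259 m² at 7%; over-quota: 370 m² at 17.5%.
Pro-rata value split: in-quota = ¥116,289.52 × 259/629 = ¥47,883.92; over-quota = ¥116,289.52 − ¥47,883.92 = ¥68,405.60.
In-quota duty = ¥47,883.92 × 7% = ¥3,351.87. Over-quota duty = ¥68,405.60 × 17.5% = ¥11,970.98.
Line duty = ¥3,351.87 + ¥11,970.98 = ¥15,322.85.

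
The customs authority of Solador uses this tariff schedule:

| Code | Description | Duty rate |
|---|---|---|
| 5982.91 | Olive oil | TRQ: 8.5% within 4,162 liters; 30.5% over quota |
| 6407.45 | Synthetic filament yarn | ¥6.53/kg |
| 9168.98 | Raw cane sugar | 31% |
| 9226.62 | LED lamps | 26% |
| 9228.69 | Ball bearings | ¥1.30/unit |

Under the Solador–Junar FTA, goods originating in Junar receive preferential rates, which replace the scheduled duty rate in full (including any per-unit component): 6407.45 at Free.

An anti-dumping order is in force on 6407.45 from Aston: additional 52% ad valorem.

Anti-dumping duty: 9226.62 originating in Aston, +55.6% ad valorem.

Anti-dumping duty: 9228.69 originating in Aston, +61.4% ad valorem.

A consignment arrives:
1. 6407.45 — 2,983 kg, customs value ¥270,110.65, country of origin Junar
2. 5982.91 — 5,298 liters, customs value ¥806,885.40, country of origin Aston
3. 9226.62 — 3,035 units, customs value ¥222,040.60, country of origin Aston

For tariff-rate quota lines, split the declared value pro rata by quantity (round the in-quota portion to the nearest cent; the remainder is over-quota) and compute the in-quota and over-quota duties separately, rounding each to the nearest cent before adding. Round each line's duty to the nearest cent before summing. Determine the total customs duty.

¥287,833.20

Line 1 (6407.45, Junar, 2,983 kg, ¥270,110.65):
Base rate for 6407.45 is ¥6.53/kg.
Origin Junar qualifies under the Solador–Junar agreement and 6407.45 is covered: preferential rate Free applies instead.
The additional-duty order on 6407.45 targets Aston, not Junar; it does not apply.
Duty = ¥270,110.65 × 0% = ¥0.00.
Line 2 (5982.91, Aston, 5,298 liters, ¥806,885.40):
Code 5982.91 is under a tariff-rate quota (threshold 4,162 liters). In-quota: 4,162 liters at 8.5%; over-quota: 1,136 liters at 30.5%.
Pro-rata value split: in-quota = ¥806,885.40 × 4,162/5,298 = ¥633,872.60; over-quota = ¥806,885.40 − ¥633,872.60 = ¥173,012.80.
In-quota duty = ¥633,872.60 × 8.5% = ¥53,879.17. Over-quota duty = ¥173,012.80 × 30.5% = ¥52,768.90.
Line duty = ¥53,879.17 + ¥52,768.90 = ¥106,648.07.
Line 3 (9226.62, Aston, 3,035 units, ¥222,040.60):
Base rate for 9226.62 is 26%.
Additional duty on 9226.62 from Aston: +55.6%. Applied ad valorem rate: 26% + 55.6% = 81.6%.
Duty = ¥222,040.60 × 81.6% = ¥181,185.13.
Total = ¥0.00 + ¥106,648.07 + ¥181,185.13 = ¥287,833.20.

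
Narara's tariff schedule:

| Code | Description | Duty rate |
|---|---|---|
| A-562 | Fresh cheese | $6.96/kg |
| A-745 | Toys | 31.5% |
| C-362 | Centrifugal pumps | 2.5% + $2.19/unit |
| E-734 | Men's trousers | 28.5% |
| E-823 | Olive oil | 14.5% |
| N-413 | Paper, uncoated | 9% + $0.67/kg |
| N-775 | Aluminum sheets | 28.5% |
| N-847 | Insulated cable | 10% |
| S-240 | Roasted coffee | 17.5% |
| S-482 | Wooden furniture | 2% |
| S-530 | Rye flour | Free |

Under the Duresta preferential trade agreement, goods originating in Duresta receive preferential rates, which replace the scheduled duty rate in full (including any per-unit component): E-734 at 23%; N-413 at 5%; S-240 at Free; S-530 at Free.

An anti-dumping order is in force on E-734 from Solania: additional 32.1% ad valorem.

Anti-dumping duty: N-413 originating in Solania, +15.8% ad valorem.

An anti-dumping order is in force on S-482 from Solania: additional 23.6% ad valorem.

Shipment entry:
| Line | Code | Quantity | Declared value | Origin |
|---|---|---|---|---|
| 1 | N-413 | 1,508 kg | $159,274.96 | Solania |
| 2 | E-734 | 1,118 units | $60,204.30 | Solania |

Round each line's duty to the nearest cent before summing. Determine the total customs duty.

Line 1 (N-413, Solania, 1,508 kg, $159,274.96):
Base rate for N-413 is 9% + $0.67/kg.
N-413 has an FTA preferential rate, but origin Solania is not Duresta; base rate stands.
Additional duty on N-413 from Solania: +15.8%. Applied ad valorem rate: 9% + 15.8% = 24.8%.
Duty = $159,274.96 × 24.8% + 1,508 × $0.67 = $40,510.55.
Line 2 (E-734, Solania, 1,118 units, $60,204.30):
Base rate for E-734 is 28.5%.
E-734 has an FTA preferential rate, but origin Solania is not Duresta; base rate stands.
Additional duty on E-734 from Solania: +32.1%. Applied ad valorem rate: 28.5% + 32.1% = 60.6%.
Duty = $60,204.30 × 60.6% = $36,483.81.
Total = $40,510.55 + $36,483.81 = $76,994.36.

$76,994.36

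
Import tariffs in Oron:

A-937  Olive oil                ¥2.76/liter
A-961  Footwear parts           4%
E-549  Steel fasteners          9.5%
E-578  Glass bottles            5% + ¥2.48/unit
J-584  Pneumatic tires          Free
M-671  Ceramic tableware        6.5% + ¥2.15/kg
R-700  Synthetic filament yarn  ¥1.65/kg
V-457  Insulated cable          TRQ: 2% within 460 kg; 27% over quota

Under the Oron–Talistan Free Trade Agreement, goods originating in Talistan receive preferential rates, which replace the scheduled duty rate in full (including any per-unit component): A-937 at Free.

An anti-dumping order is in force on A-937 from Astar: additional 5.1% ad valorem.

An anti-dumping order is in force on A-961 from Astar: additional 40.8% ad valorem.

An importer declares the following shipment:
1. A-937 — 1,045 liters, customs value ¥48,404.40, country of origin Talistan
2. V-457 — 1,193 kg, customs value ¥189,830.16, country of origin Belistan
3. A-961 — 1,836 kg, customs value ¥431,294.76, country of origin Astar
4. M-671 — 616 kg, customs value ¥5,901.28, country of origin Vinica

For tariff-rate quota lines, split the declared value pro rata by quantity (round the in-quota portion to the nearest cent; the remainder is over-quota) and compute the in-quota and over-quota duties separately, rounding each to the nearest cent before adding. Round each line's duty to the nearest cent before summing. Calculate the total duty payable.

¥227,883.37

Line 1 (A-937, Talistan, 1,045 liters, ¥48,404.40):
Base rate for A-937 is ¥2.76/liter.
Origin Talistan qualifies under the Oron–Talistan agreement and A-937 is covered: preferential rate Free applies instead.
The additional-duty order on A-937 targets Astar, not Talistan; it does not apply.
Duty = ¥48,404.40 × 0% = ¥0.00.
Line 2 (V-457, Belistan, 1,193 kg, ¥189,830.16):
Code V-457 is under a tariff-rate quota (threshold 460 kg). In-quota: 460 kg at 2%; over-quota: 733 kg at 27%.
Pro-rata value split: in-quota = ¥189,830.16 × 460/1,193 = ¥73,195.20; over-quota = ¥189,830.16 − ¥73,195.20 = ¥116,634.96.
In-quota duty = ¥73,195.20 × 2% = ¥1,463.90. Over-quota duty = ¥116,634.96 × 27% = ¥31,491.44.
Line duty = ¥1,463.90 + ¥31,491.44 = ¥32,955.34.
Line 3 (A-961, Astar, 1,836 kg, ¥431,294.76):
Base rate for A-961 is 4%.
Additional duty on A-961 from Astar: +40.8%. Applied ad valorem rate: 4% + 40.8% = 44.8%.
Duty = ¥431,294.76 × 44.8% = ¥193,220.05.
Line 4 (M-671, Vinica, 616 kg, ¥5,901.28):
Base rate for M-671 is 6.5% + ¥2.15/kg.
Duty = ¥5,901.28 × 6.5% + 616 × ¥2.15 = ¥1,707.98.
Total = ¥0.00 + ¥32,955.34 + ¥193,220.05 + ¥1,707.98 = ¥227,883.37.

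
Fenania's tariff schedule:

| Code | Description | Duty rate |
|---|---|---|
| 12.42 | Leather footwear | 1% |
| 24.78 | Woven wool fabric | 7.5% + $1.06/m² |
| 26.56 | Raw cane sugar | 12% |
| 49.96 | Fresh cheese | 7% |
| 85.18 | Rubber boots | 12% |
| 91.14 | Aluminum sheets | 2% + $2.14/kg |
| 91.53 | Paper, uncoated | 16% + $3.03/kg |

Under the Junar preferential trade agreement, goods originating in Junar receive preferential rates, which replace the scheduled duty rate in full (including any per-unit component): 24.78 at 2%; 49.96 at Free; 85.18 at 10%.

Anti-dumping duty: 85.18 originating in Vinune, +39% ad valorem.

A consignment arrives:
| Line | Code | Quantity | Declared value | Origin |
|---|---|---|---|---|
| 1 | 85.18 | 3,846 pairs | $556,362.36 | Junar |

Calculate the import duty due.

Line 1 (85.18, Junar, 3,846 pairs, $556,362.36):
Base rate for 85.18 is 12%.
Origin Junar qualifies under the Fenania–Junar agreement and 85.18 is covered: preferential rate 10% applies instead.
The additional-duty order on 85.18 targets Vinune, not Junar; it does not apply.
Duty = $556,362.36 × 10% = $55,636.24.

$55,636.24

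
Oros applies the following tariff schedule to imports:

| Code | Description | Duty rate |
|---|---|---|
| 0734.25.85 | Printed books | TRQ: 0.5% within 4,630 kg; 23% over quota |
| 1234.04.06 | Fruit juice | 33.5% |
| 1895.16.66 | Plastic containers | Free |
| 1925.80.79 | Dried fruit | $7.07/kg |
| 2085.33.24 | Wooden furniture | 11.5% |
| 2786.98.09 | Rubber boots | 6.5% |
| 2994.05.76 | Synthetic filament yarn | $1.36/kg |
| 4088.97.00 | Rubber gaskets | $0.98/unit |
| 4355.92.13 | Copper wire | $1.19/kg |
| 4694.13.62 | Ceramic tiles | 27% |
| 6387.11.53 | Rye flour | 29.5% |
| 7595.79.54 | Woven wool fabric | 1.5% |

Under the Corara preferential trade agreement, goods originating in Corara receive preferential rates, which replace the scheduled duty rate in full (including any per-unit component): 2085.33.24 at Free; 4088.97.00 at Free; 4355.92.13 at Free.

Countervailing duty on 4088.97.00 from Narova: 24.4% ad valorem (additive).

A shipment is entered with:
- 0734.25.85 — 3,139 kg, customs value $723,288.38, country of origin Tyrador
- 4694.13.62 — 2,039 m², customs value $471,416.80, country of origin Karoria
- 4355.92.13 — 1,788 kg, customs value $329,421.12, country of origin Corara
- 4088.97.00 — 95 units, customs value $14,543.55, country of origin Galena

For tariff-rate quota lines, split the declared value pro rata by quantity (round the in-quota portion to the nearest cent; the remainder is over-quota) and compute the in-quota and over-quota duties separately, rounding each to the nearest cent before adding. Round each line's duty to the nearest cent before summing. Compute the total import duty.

$130,992.08

Line 1 (0734.25.85, Tyrador, 3,139 kg, $723,288.38):
Code 0734.25.85 is under a tariff-rate quota (threshold 4,630 kg). Quantity 3,139 kg is within the quota, so the in-quota rate 0.5% applies to the full value.
Duty = $723,288.38 × 0.5% = $3,616.44.
Line 2 (4694.13.62, Karoria, 2,039 m², $471,416.80):
Base rate for 4694.13.62 is 27%.
Duty = $471,416.80 × 27% = $127,282.54.
Line 3 (4355.92.13, Corara, 1,788 kg, $329,421.12):
Base rate for 4355.92.13 is $1.19/kg.
Origin Corara qualifies under the Oros–Corara agreement and 4355.92.13 is covered: preferential rate Free applies instead.
Duty = $329,421.12 × 0% = $0.00.
Line 4 (4088.97.00, Galena, 95 units, $14,543.55):
Base rate for 4088.97.00 is $0.98/unit.
4088.97.00 has an FTA preferential rate, but origin Galena is not Corara; base rate stands.
The additional-duty order on 4088.97.00 targets Narova, not Galena; it does not apply.
Duty = 95 × $0.98 = $93.10.
Total = $3,616.44 + $127,282.54 + $0.00 + $93.10 = $130,992.08.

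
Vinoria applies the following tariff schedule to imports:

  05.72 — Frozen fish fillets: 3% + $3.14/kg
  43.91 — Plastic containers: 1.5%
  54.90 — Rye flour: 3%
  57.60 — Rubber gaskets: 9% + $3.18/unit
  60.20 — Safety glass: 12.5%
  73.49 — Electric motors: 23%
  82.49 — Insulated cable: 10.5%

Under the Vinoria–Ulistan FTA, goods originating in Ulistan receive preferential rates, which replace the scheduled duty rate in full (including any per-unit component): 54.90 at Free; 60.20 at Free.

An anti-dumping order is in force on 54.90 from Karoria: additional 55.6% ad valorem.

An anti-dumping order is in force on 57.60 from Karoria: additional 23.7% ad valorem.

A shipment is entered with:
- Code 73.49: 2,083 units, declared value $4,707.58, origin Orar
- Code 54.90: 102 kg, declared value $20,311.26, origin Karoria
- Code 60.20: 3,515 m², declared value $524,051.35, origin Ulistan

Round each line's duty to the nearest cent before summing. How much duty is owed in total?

$12,985.14

Line 1 (73.49, Orar, 2,083 units, $4,707.58):
Base rate for 73.49 is 23%.
Duty = $4,707.58 × 23% = $1,082.74.
Line 2 (54.90, Karoria, 102 kg, $20,311.26):
Base rate for 54.90 is 3%.
54.90 has an FTA preferential rate, but origin Karoria is not Ulistan; base rate stands.
Additional duty on 54.90 from Karoria: +55.6%. Applied ad valorem rate: 3% + 55.6% = 58.6%.
Duty = $20,311.26 × 58.6% = $11,902.40.
Line 3 (60.20, Ulistan, 3,515 m², $524,051.35):
Base rate for 60.20 is 12.5%.
Origin Ulistan qualifies under the Vinoria–Ulistan agreement and 60.20 is covered: preferential rate Free applies instead.
Duty = $524,051.35 × 0% = $0.00.
Total = $1,082.74 + $11,902.40 + $0.00 = $12,985.14.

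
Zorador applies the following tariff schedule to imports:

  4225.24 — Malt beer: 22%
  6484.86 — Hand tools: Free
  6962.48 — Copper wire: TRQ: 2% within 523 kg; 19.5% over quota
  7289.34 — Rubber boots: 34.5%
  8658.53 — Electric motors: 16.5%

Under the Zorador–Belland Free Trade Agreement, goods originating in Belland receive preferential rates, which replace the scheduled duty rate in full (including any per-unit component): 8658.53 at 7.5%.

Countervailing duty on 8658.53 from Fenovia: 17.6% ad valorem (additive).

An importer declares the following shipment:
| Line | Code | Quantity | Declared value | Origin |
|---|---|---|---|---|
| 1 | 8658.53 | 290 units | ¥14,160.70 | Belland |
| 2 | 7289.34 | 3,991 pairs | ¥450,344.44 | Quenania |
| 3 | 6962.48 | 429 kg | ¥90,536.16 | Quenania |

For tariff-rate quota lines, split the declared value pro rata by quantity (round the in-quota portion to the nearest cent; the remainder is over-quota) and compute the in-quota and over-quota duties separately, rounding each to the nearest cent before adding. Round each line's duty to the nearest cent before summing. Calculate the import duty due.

Line 1 (8658.53, Belland, 290 units, ¥14,160.70):
Base rate for 8658.53 is 16.5%.
Origin Belland qualifies under the Zorador–Belland agreement and 8658.53 is covered: preferential rate 7.5% applies instead.
The additional-duty order on 8658.53 targets Fenovia, not Belland; it does not apply.
Duty = ¥14,160.70 × 7.5% = ¥1,062.05.
Line 2 (7289.34, Quenania, 3,991 pairs, ¥450,344.44):
Base rate for 7289.34 is 34.5%.
Duty = ¥450,344.44 × 34.5% = ¥155,368.83.
Line 3 (6962.48, Quenania, 429 kg, ¥90,536.16):
Code 6962.48 is under a tariff-rate quota (threshold 523 kg). Quantity 429 kg is within the quota, so the in-quota rate 2% applies to the full value.
Duty = ¥90,536.16 × 2% = ¥1,810.72.
Total = ¥1,062.05 + ¥155,368.83 + ¥1,810.72 = ¥158,241.60.

¥158,241.60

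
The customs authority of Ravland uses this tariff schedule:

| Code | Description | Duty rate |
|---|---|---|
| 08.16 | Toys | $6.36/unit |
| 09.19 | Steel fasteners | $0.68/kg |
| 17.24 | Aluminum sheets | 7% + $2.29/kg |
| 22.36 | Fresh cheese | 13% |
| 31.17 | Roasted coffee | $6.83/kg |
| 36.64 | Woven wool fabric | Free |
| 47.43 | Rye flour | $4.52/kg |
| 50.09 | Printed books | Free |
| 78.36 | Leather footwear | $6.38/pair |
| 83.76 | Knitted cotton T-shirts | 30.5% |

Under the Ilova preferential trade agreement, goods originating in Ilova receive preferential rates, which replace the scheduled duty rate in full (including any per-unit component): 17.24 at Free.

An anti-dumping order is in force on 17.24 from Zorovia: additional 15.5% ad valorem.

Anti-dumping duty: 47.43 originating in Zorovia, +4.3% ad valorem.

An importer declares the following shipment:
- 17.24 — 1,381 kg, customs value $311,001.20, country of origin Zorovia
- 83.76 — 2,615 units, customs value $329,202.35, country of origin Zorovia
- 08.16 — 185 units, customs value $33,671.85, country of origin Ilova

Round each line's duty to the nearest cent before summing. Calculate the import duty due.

$174,721.08

Line 1 (17.24, Zorovia, 1,381 kg, $311,001.20):
Base rate for 17.24 is 7% + $2.29/kg.
17.24 has an FTA preferential rate, but origin Zorovia is not Ilova; base rate stands.
Additional duty on 17.24 from Zorovia: +15.5%. Applied ad valorem rate: 7% + 15.5% = 22.5%.
Duty = $311,001.20 × 22.5% + 1,381 × $2.29 = $73,137.76.
Line 2 (83.76, Zorovia, 2,615 units, $329,202.35):
Base rate for 83.76 is 30.5%.
Duty = $329,202.35 × 30.5% = $100,406.72.
Line 3 (08.16, Ilova, 185 units, $33,671.85):
Base rate for 08.16 is $6.36/unit.
Origin Ilova is the FTA partner but 08.16 is not on the preference list; base rate stands.
Duty = 185 × $6.36 = $1,176.60.
Total = $73,137.76 + $100,406.72 + $1,176.60 = $174,721.08.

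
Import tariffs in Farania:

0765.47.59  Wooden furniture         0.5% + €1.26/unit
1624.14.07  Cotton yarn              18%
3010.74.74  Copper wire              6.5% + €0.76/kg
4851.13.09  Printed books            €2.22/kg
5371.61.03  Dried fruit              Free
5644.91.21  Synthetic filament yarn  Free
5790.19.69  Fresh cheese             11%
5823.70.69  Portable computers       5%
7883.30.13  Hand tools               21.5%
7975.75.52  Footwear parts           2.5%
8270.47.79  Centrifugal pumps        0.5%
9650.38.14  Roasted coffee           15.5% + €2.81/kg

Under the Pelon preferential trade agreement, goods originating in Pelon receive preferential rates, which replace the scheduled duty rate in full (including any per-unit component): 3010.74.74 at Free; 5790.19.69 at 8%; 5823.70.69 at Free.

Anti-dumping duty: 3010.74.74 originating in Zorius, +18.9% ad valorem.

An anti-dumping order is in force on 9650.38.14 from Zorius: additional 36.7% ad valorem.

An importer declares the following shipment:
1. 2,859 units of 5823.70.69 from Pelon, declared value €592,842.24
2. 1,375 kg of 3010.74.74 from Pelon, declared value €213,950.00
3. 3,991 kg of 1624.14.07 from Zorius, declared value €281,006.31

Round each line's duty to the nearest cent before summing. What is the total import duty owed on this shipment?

Line 1 (5823.70.69, Pelon, 2,859 units, €592,842.24):
Base rate for 5823.70.69 is 5%.
Origin Pelon qualifies under the Farania–Pelon agreement and 5823.70.69 is covered: preferential rate Free applies instead.
Duty = €592,842.24 × 0% = €0.00.
Line 2 (3010.74.74, Pelon, 1,375 kg, €213,950.00):
Base rate for 3010.74.74 is 6.5% + €0.76/kg.
Origin Pelon qualifies under the Farania–Pelon agreement and 3010.74.74 is covered: preferential rate Free applies instead.
The additional-duty order on 3010.74.74 targets Zorius, not Pelon; it does not apply.
Duty = €213,950.00 × 0% = €0.00.
Line 3 (1624.14.07, Zorius, 3,991 kg, €281,006.31):
Base rate for 1624.14.07 is 18%.
Duty = €281,006.31 × 18% = €50,581.14.
Total = €0.00 + €0.00 + €50,581.14 = €50,581.14.

€50,581.14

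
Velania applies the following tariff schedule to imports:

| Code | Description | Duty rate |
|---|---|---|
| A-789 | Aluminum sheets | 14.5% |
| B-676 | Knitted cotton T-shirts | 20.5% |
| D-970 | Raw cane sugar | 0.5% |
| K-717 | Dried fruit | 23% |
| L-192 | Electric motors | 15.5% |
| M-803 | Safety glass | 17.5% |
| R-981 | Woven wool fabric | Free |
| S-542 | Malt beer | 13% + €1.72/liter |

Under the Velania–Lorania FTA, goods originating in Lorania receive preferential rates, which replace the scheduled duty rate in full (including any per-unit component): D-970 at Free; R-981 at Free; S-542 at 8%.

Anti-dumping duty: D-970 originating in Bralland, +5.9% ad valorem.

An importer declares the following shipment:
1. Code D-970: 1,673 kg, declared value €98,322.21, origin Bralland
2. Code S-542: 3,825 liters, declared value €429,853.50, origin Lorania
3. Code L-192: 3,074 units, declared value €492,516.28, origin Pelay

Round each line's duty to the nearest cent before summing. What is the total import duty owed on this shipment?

€117,020.92

Line 1 (D-970, Bralland, 1,673 kg, €98,322.21):
Base rate for D-970 is 0.5%.
D-970 has an FTA preferential rate, but origin Bralland is not Lorania; base rate stands.
Additional duty on D-970 from Bralland: +5.9%. Applied ad valorem rate: 0.5% + 5.9% = 6.4%.
Duty = €98,322.21 × 6.4% = €6,292.62.
Line 2 (S-542, Lorania, 3,825 liters, €429,853.50):
Base rate for S-542 is 13% + €1.72/liter.
Origin Lorania qualifies under the Velania–Lorania agreement and S-542 is covered: preferential rate 8% applies instead.
Duty = €429,853.50 × 8% = €34,388.28.
Line 3 (L-192, Pelay, 3,074 units, €492,516.28):
Base rate for L-192 is 15.5%.
Duty = €492,516.28 × 15.5% = €76,340.02.
Total = €6,292.62 + €34,388.28 + €76,340.02 = €117,020.92.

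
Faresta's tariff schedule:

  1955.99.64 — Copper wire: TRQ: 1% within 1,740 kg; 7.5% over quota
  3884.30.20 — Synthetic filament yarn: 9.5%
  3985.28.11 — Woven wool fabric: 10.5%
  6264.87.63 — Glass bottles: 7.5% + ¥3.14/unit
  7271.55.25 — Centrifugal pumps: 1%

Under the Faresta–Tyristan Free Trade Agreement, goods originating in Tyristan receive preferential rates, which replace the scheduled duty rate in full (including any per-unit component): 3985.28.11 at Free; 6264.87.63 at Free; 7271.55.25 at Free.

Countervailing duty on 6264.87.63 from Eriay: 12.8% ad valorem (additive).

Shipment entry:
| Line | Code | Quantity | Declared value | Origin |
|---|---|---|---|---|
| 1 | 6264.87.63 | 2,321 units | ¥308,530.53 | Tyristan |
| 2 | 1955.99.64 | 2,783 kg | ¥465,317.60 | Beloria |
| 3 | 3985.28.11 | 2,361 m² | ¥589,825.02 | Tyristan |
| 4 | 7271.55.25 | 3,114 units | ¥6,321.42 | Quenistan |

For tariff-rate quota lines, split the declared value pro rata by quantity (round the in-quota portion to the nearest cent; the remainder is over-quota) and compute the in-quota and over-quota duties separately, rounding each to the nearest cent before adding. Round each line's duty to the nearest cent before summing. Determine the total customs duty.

¥16,051.71

Line 1 (6264.87.63, Tyristan, 2,321 units, ¥308,530.53):
Base rate for 6264.87.63 is 7.5% + ¥3.14/unit.
Origin Tyristan qualifies under the Faresta–Tyristan agreement and 6264.87.63 is covered: preferential rate Free applies instead.
The additional-duty order on 6264.87.63 targets Eriay, not Tyristan; it does not apply.
Duty = ¥308,530.53 × 0% = ¥0.00.
Line 2 (1955.99.64, Beloria, 2,783 kg, ¥465,317.60):
Code 1955.99.64 is under a tariff-rate quota (threshold 1,740 kg). In-quota: 1,740 kg at 1%; over-quota: 1,043 kg at 7.5%.
Pro-rata value split: in-quota = ¥465,317.60 × 1,740/2,783 = ¥290,928.00; over-quota = ¥465,317.60 − ¥290,928.00 = ¥174,389.60.
In-quota duty = ¥290,928.00 × 1% = ¥2,909.28. Over-quota duty = ¥174,389.60 × 7.5% = ¥13,079.22.
Line duty = ¥2,909.28 + ¥13,079.22 = ¥15,988.50.
Line 3 (3985.28.11, Tyristan, 2,361 m², ¥589,825.02):
Base rate for 3985.28.11 is 10.5%.
Origin Tyristan qualifies under the Faresta–Tyristan agreement and 3985.28.11 is covered: preferential rate Free applies instead.
Duty = ¥589,825.02 × 0% = ¥0.00.
Line 4 (7271.55.25, Quenistan, 3,114 units, ¥6,321.42):
Base rate for 7271.55.25 is 1%.
7271.55.25 has an FTA preferential rate, but origin Quenistan is not Tyristan; base rate stands.
Duty = ¥6,321.42 × 1% = ¥63.21.
Total = ¥0.00 + ¥15,988.50 + ¥0.00 + ¥63.21 = ¥16,051.71.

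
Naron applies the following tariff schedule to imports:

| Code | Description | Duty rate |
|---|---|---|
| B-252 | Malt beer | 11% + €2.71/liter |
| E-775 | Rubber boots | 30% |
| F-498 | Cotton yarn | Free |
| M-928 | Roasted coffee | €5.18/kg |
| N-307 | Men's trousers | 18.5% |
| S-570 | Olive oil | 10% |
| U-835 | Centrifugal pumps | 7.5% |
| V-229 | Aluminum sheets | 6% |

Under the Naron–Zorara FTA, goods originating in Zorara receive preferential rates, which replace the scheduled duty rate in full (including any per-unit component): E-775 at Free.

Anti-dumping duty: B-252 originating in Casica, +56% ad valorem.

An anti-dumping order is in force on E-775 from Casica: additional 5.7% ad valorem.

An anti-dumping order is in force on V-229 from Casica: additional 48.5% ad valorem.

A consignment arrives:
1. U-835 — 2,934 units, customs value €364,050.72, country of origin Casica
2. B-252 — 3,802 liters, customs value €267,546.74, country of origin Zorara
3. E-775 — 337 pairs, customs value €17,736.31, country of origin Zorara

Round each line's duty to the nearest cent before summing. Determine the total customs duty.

€67,037.36

Line 1 (U-835, Casica, 2,934 units, €364,050.72):
Base rate for U-835 is 7.5%.
Duty = €364,050.72 × 7.5% = €27,303.80.
Line 2 (B-252, Zorara, 3,802 liters, €267,546.74):
Base rate for B-252 is 11% + €2.71/liter.
Origin Zorara is the FTA partner but B-252 is not on the preference list; base rate stands.
The additional-duty order on B-252 targets Casica, not Zorara; it does not apply.
Duty = €267,546.74 × 11% + 3,802 × €2.71 = €39,733.56.
Line 3 (E-775, Zorara, 337 pairs, €17,736.31):
Base rate for E-775 is 30%.
Origin Zorara qualifies under the Naron–Zorara agreement and E-775 is covered: preferential rate Free applies instead.
The additional-duty order on E-775 targets Casica, not Zorara; it does not apply.
Duty = €17,736.31 × 0% = €0.00.
Total = €27,303.80 + €39,733.56 + €0.00 = €67,037.36.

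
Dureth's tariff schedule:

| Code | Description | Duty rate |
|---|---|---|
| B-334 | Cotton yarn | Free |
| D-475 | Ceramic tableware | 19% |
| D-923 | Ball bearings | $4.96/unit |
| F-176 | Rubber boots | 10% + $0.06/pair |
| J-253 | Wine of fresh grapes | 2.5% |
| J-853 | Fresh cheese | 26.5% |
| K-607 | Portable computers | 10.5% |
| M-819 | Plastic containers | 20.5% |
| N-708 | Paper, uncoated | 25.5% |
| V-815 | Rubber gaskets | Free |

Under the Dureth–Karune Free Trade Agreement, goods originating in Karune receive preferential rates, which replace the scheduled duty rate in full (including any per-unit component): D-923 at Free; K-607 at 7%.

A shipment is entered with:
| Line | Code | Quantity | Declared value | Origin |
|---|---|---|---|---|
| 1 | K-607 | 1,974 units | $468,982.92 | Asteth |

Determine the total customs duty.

$49,243.21

Line 1 (K-607, Asteth, 1,974 units, $468,982.92):
Base rate for K-607 is 10.5%.
K-607 has an FTA preferential rate, but origin Asteth is not Karune; base rate stands.
Duty = $468,982.92 × 10.5% = $49,243.21.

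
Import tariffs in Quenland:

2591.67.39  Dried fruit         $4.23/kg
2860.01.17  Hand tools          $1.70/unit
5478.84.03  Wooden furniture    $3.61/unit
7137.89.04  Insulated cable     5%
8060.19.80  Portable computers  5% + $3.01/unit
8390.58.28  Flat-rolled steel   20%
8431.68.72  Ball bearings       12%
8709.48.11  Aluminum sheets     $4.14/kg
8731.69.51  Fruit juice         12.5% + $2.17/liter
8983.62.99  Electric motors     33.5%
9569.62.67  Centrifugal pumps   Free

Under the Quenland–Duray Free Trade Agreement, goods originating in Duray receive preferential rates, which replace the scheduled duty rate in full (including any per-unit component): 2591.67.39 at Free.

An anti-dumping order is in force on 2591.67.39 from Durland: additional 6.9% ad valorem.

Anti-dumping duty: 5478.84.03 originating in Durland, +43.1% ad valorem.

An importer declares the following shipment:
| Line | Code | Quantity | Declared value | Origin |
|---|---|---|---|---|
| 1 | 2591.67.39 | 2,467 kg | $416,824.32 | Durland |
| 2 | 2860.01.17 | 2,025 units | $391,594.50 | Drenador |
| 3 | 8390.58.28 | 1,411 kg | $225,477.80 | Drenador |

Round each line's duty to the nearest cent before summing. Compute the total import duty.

Line 1 (2591.67.39, Durland, 2,467 kg, $416,824.32):
Base rate for 2591.67.39 is $4.23/kg.
2591.67.39 has an FTA preferential rate, but origin Durland is not Duray; base rate stands.
Additional duty on 2591.67.39 from Durland: +6.9% ad valorem. Applied ad valorem rate = 6.9%.
Duty = $416,824.32 × 6.9% + 2,467 × $4.23 = $39,196.29.
Line 2 (2860.01.17, Drenador, 2,025 units, $391,594.50):
Base rate for 2860.01.17 is $1.70/unit.
Duty = 2,025 × $1.70 = $3,442.50.
Line 3 (8390.58.28, Drenador, 1,411 kg, $225,477.80):
Base rate for 8390.58.28 is 20%.
Duty = $225,477.80 × 20% = $45,095.56.
Total = $39,196.29 + $3,442.50 + $45,095.56 = $87,734.35.

$87,734.35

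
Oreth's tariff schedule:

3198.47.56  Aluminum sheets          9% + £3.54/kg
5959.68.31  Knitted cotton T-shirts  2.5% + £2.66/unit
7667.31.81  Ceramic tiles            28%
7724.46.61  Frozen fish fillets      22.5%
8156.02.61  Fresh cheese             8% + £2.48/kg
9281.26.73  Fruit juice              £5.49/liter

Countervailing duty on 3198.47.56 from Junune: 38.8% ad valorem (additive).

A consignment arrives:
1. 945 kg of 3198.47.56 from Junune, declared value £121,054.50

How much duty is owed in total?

£61,209.35

Line 1 (3198.47.56, Junune, 945 kg, £121,054.50):
Base rate for 3198.47.56 is 9% + £3.54/kg.
Additional duty on 3198.47.56 from Junune: +38.8%. Applied ad valorem rate: 9% + 38.8% = 47.8%.
Duty = £121,054.50 × 47.8% + 945 × £3.54 = £61,209.35.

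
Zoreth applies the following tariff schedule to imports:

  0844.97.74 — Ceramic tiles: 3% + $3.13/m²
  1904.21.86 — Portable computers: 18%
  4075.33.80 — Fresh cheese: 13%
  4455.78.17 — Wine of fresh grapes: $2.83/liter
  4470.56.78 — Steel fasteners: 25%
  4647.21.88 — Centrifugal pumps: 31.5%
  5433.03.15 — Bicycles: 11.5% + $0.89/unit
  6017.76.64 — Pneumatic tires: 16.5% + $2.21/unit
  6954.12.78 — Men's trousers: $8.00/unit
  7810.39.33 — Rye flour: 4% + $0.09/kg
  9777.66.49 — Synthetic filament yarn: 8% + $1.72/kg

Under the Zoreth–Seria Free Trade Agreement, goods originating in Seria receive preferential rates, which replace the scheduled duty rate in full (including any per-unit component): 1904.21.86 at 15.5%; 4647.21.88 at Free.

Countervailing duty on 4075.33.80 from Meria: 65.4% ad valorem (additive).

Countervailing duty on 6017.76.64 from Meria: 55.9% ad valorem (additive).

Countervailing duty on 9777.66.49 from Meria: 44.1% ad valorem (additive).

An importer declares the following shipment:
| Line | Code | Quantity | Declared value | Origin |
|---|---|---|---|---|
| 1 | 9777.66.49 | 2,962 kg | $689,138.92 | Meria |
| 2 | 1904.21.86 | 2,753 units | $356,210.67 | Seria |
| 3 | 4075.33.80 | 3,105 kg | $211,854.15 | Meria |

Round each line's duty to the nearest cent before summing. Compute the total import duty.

Line 1 (9777.66.49, Meria, 2,962 kg, $689,138.92):
Base rate for 9777.66.49 is 8% + $1.72/kg.
Additional duty on 9777.66.49 from Meria: +44.1%. Applied ad valorem rate: 8% + 44.1% = 52.1%.
Duty = $689,138.92 × 52.1% + 2,962 × $1.72 = $364,136.02.
Line 2 (1904.21.86, Seria, 2,753 units, $356,210.67):
Base rate for 1904.21.86 is 18%.
Origin Seria qualifies under the Zoreth–Seria agreement and 1904.21.86 is covered: preferential rate 15.5% applies instead.
Duty = $356,210.67 × 15.5% = $55,212.65.
Line 3 (4075.33.80, Meria, 3,105 kg, $211,854.15):
Base rate for 4075.33.80 is 13%.
Additional duty on 4075.33.80 from Meria: +65.4%. Applied ad valorem rate: 13% + 65.4% = 78.4%.
Duty = $211,854.15 × 78.4% = $166,093.65.
Total = $364,136.02 + $55,212.65 + $166,093.65 = $585,442.32.

$585,442.32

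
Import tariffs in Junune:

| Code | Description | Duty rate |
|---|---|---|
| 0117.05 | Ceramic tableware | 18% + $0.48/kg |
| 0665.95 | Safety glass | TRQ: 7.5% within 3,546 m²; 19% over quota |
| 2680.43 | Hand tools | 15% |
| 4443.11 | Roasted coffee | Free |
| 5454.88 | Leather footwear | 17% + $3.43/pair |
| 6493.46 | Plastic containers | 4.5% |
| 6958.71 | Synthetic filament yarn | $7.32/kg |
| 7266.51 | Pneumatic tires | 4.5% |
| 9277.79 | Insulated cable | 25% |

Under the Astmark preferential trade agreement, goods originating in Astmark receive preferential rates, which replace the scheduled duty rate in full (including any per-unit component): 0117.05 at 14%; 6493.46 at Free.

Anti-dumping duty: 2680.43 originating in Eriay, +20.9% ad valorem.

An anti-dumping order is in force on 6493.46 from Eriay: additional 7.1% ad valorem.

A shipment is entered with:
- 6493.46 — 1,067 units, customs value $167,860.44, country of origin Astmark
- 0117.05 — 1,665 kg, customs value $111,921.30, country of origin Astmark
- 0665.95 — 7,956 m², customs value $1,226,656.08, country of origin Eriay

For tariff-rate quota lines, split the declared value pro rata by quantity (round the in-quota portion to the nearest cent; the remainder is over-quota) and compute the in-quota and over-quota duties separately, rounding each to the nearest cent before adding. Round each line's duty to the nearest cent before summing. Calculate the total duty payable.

$185,860.57

Line 1 (6493.46, Astmark, 1,067 units, $167,860.44):
Base rate for 6493.46 is 4.5%.
Origin Astmark qualifies under the Junune–Astmark agreement and 6493.46 is covered: preferential rate Free applies instead.
The additional-duty order on 6493.46 targets Eriay, not Astmark; it does not apply.
Duty = $167,860.44 × 0% = $0.00.
Line 2 (0117.05, Astmark, 1,665 kg, $111,921.30):
Base rate for 0117.05 is 18% + $0.48/kg.
Origin Astmark qualifies under the Junune–Astmark agreement and 0117.05 is covered: preferential rate 14% applies instead.
Duty = $111,921.30 × 14% = $15,668.98.
Line 3 (0665.95, Eriay, 7,956 m², $1,226,656.08):
Code 0665.95 is under a tariff-rate quota (threshold 3,546 m²). In-quota: 3,546 m² at 7.5%; over-quota: 4,410 m² at 19%.
Pro-rata value split: in-quota = $1,226,656.08 × 3,546/7,956 = $546,722.28; over-quota = $1,226,656.08 − $546,722.28 = $679,933.80.
In-quota duty = $546,722.28 × 7.5% = $41,004.17. Over-quota duty = $679,933.80 × 19% = $129,187.42.
Line duty = $41,004.17 + $129,187.42 = $170,191.59.
Total = $0.00 + $15,668.98 + $170,191.59 = $185,860.57.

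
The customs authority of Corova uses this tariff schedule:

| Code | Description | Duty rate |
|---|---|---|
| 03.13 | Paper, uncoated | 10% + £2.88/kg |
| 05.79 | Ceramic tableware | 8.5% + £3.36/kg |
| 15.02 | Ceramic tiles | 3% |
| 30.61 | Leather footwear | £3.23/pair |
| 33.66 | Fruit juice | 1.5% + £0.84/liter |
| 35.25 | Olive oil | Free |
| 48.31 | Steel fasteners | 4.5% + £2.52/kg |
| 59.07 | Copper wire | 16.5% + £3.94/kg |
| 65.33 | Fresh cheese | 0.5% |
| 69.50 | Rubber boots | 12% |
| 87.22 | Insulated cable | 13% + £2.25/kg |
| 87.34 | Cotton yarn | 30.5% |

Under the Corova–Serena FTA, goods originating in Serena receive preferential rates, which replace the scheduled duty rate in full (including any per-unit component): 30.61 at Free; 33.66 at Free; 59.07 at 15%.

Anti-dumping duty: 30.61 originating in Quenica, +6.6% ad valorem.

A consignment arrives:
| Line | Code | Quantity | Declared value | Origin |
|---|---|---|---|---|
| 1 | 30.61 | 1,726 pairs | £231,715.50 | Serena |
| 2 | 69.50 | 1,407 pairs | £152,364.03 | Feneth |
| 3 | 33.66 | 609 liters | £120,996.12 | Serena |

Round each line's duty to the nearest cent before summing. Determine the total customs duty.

Line 1 (30.61, Serena, 1,726 pairs, £231,715.50):
Base rate for 30.61 is £3.23/pair.
Origin Serena qualifies under the Corova–Serena agreement and 30.61 is covered: preferential rate Free applies instead.
The additional-duty order on 30.61 targets Quenica, not Serena; it does not apply.
Duty = £231,715.50 × 0% = £0.00.
Line 2 (69.50, Feneth, 1,407 pairs, £152,364.03):
Base rate for 69.50 is 12%.
Duty = £152,364.03 × 12% = £18,283.68.
Line 3 (33.66, Serena, 609 liters, £120,996.12):
Base rate for 33.66 is 1.5% + £0.84/liter.
Origin Serena qualifies under the Corova–Serena agreement and 33.66 is covered: preferential rate Free applies instead.
Duty = £120,996.12 × 0% = £0.00.
Total = £0.00 + £18,283.68 + £0.00 = £18,283.68.

£18,283.68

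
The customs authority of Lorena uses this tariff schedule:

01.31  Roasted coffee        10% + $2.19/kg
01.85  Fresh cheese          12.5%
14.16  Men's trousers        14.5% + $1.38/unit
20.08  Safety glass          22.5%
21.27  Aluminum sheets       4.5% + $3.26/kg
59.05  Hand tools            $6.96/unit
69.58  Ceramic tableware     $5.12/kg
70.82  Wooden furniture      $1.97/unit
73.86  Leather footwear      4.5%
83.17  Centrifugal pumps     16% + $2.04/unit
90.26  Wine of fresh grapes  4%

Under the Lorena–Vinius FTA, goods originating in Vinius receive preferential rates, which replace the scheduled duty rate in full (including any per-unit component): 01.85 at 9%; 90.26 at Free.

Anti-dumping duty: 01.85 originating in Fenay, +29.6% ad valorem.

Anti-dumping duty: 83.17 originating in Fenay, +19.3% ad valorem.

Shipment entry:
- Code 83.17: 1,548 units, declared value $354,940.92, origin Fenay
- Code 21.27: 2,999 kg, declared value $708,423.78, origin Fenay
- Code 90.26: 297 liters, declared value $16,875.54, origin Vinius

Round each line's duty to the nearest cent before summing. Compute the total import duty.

Line 1 (83.17, Fenay, 1,548 units, $354,940.92):
Base rate for 83.17 is 16% + $2.04/unit.
Additional duty on 83.17 from Fenay: +19.3%. Applied ad valorem rate: 16% + 19.3% = 35.3%.
Duty = $354,940.92 × 35.3% + 1,548 × $2.04 = $128,452.06.
Line 2 (21.27, Fenay, 2,999 kg, $708,423.78):
Base rate for 21.27 is 4.5% + $3.26/kg.
Duty = $708,423.78 × 4.5% + 2,999 × $3.26 = $41,655.81.
Line 3 (90.26, Vinius, 297 liters, $16,875.54):
Base rate for 90.26 is 4%.
Origin Vinius qualifies under the Lorena–Vinius agreement and 90.26 is covered: preferential rate Free applies instead.
Duty = $16,875.54 × 0% = $0.00.
Total = $128,452.06 + $41,655.81 + $0.00 = $170,107.87.

$170,107.87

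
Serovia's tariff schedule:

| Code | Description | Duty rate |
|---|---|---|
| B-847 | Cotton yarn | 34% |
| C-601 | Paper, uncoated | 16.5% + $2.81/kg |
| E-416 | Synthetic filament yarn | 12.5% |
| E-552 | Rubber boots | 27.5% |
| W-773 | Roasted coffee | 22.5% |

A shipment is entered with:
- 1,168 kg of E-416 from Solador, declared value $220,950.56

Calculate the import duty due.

Line 1 (E-416, Solador, 1,168 kg, $220,950.56):
Base rate for E-416 is 12.5%.
Duty = $220,950.56 × 12.5% = $27,618.82.

$27,618.82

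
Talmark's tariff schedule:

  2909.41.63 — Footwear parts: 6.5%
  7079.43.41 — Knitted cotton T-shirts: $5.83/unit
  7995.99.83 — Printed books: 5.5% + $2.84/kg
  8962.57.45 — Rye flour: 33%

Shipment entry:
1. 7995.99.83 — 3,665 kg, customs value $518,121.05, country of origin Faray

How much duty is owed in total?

$38,905.26

Line 1 (7995.99.83, Faray, 3,665 kg, $518,121.05):
Base rate for 7995.99.83 is 5.5% + $2.84/kg.
Duty = $518,121.05 × 5.5% + 3,665 × $2.84 = $38,905.26.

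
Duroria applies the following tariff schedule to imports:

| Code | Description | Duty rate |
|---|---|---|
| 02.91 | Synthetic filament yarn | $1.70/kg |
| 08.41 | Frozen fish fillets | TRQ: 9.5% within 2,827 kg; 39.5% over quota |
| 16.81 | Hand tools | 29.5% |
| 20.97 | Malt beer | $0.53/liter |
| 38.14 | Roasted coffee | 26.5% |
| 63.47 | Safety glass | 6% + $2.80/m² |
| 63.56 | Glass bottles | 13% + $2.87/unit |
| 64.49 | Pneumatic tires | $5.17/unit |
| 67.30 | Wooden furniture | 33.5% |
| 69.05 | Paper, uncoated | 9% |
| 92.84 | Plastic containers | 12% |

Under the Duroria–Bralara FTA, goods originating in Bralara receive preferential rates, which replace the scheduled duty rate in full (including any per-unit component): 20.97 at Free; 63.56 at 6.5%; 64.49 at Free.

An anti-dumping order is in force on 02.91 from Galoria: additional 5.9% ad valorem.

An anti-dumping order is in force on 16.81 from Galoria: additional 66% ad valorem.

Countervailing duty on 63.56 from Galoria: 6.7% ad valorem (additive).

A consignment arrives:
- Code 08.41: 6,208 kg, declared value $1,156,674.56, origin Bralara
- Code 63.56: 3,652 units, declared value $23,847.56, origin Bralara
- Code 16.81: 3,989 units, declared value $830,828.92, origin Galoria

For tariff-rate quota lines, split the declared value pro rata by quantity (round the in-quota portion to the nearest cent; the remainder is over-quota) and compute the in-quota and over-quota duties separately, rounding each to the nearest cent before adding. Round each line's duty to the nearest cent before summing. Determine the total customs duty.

Line 1 (08.41, Bralara, 6,208 kg, $1,156,674.56):
Code 08.41 is under a tariff-rate quota (threshold 2,827 kg). In-quota: 2,827 kg at 9.5%; over-quota: 3,381 kg at 39.5%.
Pro-rata value split: in-quota = $1,156,674.56 × 2,827/6,208 = $526,726.64; over-quota = $1,156,674.56 − $526,726.64 = $629,947.92.
In-quota duty = $526,726.64 × 9.5% = $50,039.03. Over-quota duty = $629,947.92 × 39.5% = $248,829.43.
Line duty = $50,039.03 + $248,829.43 = $298,868.46.
Line 2 (63.56, Bralara, 3,652 units, $23,847.56):
Base rate for 63.56 is 13% + $2.87/unit.
Origin Bralara qualifies under the Duroria–Bralara agreement and 63.56 is covered: preferential rate 6.5% applies instead.
The additional-duty order on 63.56 targets Galoria, not Bralara; it does not apply.
Duty = $23,847.56 × 6.5% = $1,550.09.
Line 3 (16.81, Galoria, 3,989 units, $830,828.92):
Base rate for 16.81 is 29.5%.
Additional duty on 16.81 from Galoria: +66%. Applied ad valorem rate: 29.5% + 66% = 95.5%.
Duty = $830,828.92 × 95.5% = $793,441.62.
Total = $298,868.46 + $1,550.09 + $793,441.62 = $1,093,860.17.

$1,093,860.17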